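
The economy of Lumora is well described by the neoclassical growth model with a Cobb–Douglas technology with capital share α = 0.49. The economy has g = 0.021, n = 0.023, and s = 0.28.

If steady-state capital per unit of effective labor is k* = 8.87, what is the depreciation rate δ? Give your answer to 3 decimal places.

At the steady state, Δk = 0, so s·k^α = (n + g + δ)·k.
So s / (n + g + δ) = (k*)^(1−α) = 8.87^0.51 = 3.0440.
Therefore n + g + δ = s / 3.0440 = 0.28 / 3.0440 = 0.0920, so δ = 0.0920 − 0.044 = 0.0480.

δ ≈ 0.048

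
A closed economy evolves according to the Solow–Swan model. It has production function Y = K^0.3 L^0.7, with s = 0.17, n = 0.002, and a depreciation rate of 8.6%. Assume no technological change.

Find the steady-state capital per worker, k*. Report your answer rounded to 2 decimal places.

At the steady state, Δk = 0, so s·k^α = (n + δ)·k.
Rearranging, k^(1−α) = s / (n + δ).
k^0.7 = 0.17 / (0.002 + 0.086) = 0.17 / 0.088 = 1.9318
k* = 1.9318^(1/0.7) ≈ 2.5616

k* ≈ 2.56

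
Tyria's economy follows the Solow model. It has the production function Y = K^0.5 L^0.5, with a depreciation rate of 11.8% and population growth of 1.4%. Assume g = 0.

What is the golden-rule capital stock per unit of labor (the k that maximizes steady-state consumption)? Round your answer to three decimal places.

The golden rule sets f'(k) = n + δ, i.e. α·k^(α−1) = n + δ.
So k^(1−α) = α / (n + δ) = 0.5 / 0.132 = 3.7879.
k_gold = 3.7879^(1/0.5) ≈ 14.3482

k_gold ≈ 14.348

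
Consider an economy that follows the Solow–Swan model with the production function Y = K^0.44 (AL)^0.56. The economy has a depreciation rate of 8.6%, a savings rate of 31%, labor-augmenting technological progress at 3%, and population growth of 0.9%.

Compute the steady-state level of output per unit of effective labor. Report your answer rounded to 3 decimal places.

y* = 2.041

Steady state requires s·f(k) = (n + g + δ)·k, i.e. s·k^α = (n + g + δ)·k.
Rearranging, k^(1−α) = s / (n + g + δ).
k^0.56 = 0.31 / (0.009 + 0.030 + 0.086) = 0.31 / 0.125 = 2.4800
k* = 2.4800^(1/0.56) ≈ 5.0627
y* = (k*)^α = 5.0627^0.44 ≈ 2.0414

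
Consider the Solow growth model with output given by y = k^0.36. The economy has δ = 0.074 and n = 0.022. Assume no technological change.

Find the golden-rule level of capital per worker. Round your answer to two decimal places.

The golden rule sets f'(k) = n + δ, i.e. α·k^(α−1) = n + δ.
So k^(1−α) = α / (n + δ) = 0.36 / 0.096 = 3.7500.
k_gold = 3.7500^(1/0.64) ≈ 7.8872

k_gold ≈ 7.89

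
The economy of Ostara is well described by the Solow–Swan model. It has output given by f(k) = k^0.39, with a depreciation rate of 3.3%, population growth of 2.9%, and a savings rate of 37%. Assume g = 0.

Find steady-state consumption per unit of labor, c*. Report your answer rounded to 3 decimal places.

c* = 1.974

Steady state requires s·f(k) = (n + δ)·k, i.e. s·k^α = (n + δ)·k.
Dividing both sides by k: k^(1−α) = s / (n + δ).
k^0.61 = 0.37 / (0.029 + 0.033) = 0.37 / 0.062 = 5.9677
k* = 5.9677^(1/0.61) ≈ 18.6988
y* = (k*)^α = 18.6988^0.39 ≈ 3.1333
c* = (1 − s)·y* = (1 − 0.37) × 3.1333 ≈ 1.9740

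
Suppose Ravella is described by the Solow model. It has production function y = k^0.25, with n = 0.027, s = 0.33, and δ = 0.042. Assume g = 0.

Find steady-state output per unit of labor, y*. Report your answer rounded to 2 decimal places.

Steady state requires s·f(k) = (n + δ)·k, i.e. s·k^α = (n + δ)·k.
Rearranging, k^(1−α) = s / (n + δ).
k^0.75 = 0.33 / (0.027 + 0.042) = 0.33 / 0.069 = 4.7826
k* = 4.7826^(1/0.75) ≈ 8.0578
y* = (k*)^α = 8.0578^0.25 ≈ 1.6848

y* = 1.68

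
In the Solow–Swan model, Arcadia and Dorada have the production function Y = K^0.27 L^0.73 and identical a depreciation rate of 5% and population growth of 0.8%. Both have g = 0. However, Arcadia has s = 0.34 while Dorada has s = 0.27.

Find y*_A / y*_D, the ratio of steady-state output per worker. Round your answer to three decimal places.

Steady-state y* = [s/(n + δ)]^(α/(1−α)), so the ratio is [ (s_A/(n + δ)_A) / (s_D/(n + δ)_D) ]^0.3699.
s_A/(n + δ)_A = 0.34/0.058 = 5.8621; s_D/(n + δ)_D = 0.27/0.058 = 4.6552.
Ratio = (5.8621/4.6552)^0.3699 = 1.2593^0.3699 ≈ 1.0890

ratio ≈ 1.089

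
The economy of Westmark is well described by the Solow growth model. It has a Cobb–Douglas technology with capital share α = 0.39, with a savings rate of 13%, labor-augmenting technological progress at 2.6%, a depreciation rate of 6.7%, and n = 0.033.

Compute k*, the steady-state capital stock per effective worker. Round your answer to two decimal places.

k* = 1.05

In steady state, investment equals break-even investment: s·k^α = (n + g + δ)·k.
Dividing both sides by k: k^(1−α) = s / (n + g + δ).
k^0.61 = 0.13 / (0.033 + 0.026 + 0.067) = 0.13 / 0.126 = 1.0317
k* = 1.0317^(1/0.61) ≈ 1.0525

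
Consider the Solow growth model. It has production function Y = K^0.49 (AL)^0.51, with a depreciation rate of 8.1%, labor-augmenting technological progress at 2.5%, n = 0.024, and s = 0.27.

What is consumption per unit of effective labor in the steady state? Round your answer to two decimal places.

At the steady state, Δk = 0, so s·k^α = (n + g + δ)·k.
Dividing both sides by k: k^(1−α) = s / (n + g + δ).
k^0.51 = 0.27 / (0.024 + 0.025 + 0.081) = 0.27 / 0.130 = 2.0769
k* = 2.0769^(1/0.51) ≈ 4.1916
y* = (k*)^α = 4.1916^0.49 ≈ 2.0182
c* = (1 − s)·y* = (1 − 0.27) × 2.0182 ≈ 1.4733

c* ≈ 1.47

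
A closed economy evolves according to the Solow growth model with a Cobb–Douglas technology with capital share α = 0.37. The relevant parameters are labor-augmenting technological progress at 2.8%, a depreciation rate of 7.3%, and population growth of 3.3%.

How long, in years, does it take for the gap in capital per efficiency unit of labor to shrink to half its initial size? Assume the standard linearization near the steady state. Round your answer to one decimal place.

Near the steady state the convergence rate is λ = (1 − α)(n + g + δ).
λ = (1 − 0.37) × 0.134 = 0.63 × 0.134 = 0.08442
Half-life = ln 2 / λ = 0.6931 / 0.08442 ≈ 8.21 years

about 8.2 years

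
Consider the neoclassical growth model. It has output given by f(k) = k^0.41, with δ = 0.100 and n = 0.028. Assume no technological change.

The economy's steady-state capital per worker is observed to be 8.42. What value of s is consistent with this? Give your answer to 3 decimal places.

s ≈ 0.450

Steady state requires s·f(k) = (n + δ)·k, i.e. s·k^α = (n + δ)·k.
So s / (n + δ) = (k*)^(1−α) = 8.42^0.59 = 3.5151.
Therefore s = 3.5151 × (n + δ) = 3.5151 × 0.128 = 0.4499.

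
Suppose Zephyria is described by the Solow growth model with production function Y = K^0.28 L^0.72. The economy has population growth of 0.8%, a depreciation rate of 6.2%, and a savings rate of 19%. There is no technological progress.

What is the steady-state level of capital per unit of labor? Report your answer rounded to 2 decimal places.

In steady state, investment equals break-even investment: s·k^α = (n + δ)·k.
Rearranging, k^(1−α) = s / (n + δ).
k^0.72 = 0.19 / (0.008 + 0.062) = 0.19 / 0.070 = 2.7143
k* = 2.7143^(1/0.72) ≈ 4.0022

k* = 4.00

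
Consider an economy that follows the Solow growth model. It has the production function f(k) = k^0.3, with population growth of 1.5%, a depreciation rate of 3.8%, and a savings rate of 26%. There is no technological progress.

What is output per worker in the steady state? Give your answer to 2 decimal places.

y* = 1.98

In steady state, investment equals break-even investment: s·k^α = (n + δ)·k.
Rearranging, k^(1−α) = s / (n + δ).
k^0.7 = 0.26 / (0.015 + 0.038) = 0.26 / 0.053 = 4.9057
k* = 4.9057^(1/0.7) ≈ 9.6987
y* = (k*)^α = 9.6987^0.3 ≈ 1.9770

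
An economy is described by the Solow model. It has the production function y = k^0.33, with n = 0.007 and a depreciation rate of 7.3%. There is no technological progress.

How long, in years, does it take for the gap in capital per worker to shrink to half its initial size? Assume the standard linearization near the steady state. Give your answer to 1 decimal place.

about 12.9 years

Near the steady state the convergence rate is λ = (1 − α)(n + δ).
λ = (1 − 0.33) × 0.080 = 0.67 × 0.080 = 0.0536
Half-life = ln 2 / λ = 0.6931 / 0.0536 ≈ 12.93 years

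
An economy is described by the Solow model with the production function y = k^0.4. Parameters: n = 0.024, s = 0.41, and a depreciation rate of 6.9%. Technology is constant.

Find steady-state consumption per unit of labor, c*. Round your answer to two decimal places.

c* = 1.59

In steady state, investment equals break-even investment: s·k^α = (n + δ)·k.
Rearranging, k^(1−α) = s / (n + δ).
k^0.6 = 0.41 / (0.024 + 0.069) = 0.41 / 0.093 = 4.4086
k* = 4.4086^(1/0.6) ≈ 11.8532
y* = (k*)^α = 11.8532^0.4 ≈ 2.6886
c* = (1 − s)·y* = (1 − 0.41) × 2.6886 ≈ 1.5863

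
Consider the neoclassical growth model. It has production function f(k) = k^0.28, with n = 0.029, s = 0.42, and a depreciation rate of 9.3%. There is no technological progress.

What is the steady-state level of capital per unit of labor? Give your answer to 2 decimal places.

k* ≈ 5.57

Steady state requires s·f(k) = (n + δ)·k, i.e. s·k^α = (n + δ)·k.
Rearranging, k^(1−α) = s / (n + δ).
k^0.72 = 0.42 / (0.029 + 0.093) = 0.42 / 0.122 = 3.4426
k* = 3.4426^(1/0.72) ≈ 5.5677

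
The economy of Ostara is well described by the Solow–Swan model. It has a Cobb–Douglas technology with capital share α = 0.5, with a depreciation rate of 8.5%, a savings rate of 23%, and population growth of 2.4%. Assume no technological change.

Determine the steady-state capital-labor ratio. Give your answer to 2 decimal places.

Steady state requires s·f(k) = (n + δ)·k, i.e. s·k^α = (n + δ)·k.
Dividing both sides by k: k^(1−α) = s / (n + δ).
k^0.5 = 0.23 / (0.024 + 0.085) = 0.23 / 0.109 = 2.1101
k* = 2.1101^(1/0.5) ≈ 4.4525

k* = 4.45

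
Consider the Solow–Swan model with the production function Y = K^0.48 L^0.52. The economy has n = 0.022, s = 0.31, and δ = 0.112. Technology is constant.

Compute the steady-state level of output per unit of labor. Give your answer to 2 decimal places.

y* ≈ 2.17

In steady state, investment equals break-even investment: s·k^α = (n + δ)·k.
Dividing both sides by k: k^(1−α) = s / (n + δ).
k^0.52 = 0.31 / (0.022 + 0.112) = 0.31 / 0.134 = 2.3134
k* = 2.3134^(1/0.52) ≈ 5.0174
y* = (k*)^α = 5.0174^0.48 ≈ 2.1689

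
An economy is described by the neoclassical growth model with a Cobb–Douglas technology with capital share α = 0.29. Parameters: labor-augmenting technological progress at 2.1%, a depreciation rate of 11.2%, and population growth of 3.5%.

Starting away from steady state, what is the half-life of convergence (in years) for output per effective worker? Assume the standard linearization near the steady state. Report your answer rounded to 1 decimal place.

half-life ≈ 5.8 years

Near the steady state the convergence rate is λ = (1 − α)(n + g + δ).
λ = (1 − 0.29) × 0.168 = 0.71 × 0.168 = 0.11928
Half-life = ln 2 / λ = 0.6931 / 0.11928 ≈ 5.81 years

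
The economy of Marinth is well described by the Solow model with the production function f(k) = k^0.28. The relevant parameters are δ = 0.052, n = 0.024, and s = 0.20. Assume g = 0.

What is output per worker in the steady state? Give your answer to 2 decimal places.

y* ≈ 1.46

Steady state requires s·f(k) = (n + δ)·k, i.e. s·k^α = (n + δ)·k.
Rearranging, k^(1−α) = s / (n + δ).
k^0.72 = 0.20 / (0.024 + 0.052) = 0.20 / 0.076 = 2.6316
k* = 2.6316^(1/0.72) ≈ 3.8339
y* = (k*)^α = 3.8339^0.28 ≈ 1.4569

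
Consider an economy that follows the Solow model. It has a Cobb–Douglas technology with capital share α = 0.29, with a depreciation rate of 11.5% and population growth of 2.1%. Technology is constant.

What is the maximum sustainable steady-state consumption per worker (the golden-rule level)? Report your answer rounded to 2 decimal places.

c_gold ≈ 0.97

At the golden rule, f'(k) = n + δ, so α·k^(α−1) = n + δ and k_gold = (α/(n + δ))^(1/(1−α)).
k_gold = (0.29/0.136)^(1/0.71) = 2.1324^1.4085 ≈ 2.9054
c_gold = f(k_gold) − (n + δ)·k_gold = 1.3625 − 0.136×2.9054 ≈ 0.9674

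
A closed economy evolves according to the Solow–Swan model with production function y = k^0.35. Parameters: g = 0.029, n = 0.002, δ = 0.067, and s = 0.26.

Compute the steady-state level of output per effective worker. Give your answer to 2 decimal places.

y* ≈ 1.69

In steady state, investment equals break-even investment: s·k^α = (n + g + δ)·k.
Rearranging, k^(1−α) = s / (n + g + δ).
k^0.65 = 0.26 / (0.002 + 0.029 + 0.067) = 0.26 / 0.098 = 2.6531
k* = 2.6531^(1/0.65) ≈ 4.4867
y* = (k*)^α = 4.4867^0.35 ≈ 1.6911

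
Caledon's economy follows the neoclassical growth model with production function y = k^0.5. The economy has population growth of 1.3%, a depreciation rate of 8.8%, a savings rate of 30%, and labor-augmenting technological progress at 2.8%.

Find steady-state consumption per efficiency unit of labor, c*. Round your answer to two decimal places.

In steady state, investment equals break-even investment: s·k^α = (n + g + δ)·k.
Rearranging, k^(1−α) = s / (n + g + δ).
k^0.5 = 0.30 / (0.013 + 0.028 + 0.088) = 0.30 / 0.129 = 2.3256
k* = 2.3256^(1/0.5) ≈ 5.4084
y* = (k*)^α = 5.4084^0.5 ≈ 2.3256
c* = (1 − s)·y* = (1 − 0.30) × 2.3256 ≈ 1.6279

c* = 1.63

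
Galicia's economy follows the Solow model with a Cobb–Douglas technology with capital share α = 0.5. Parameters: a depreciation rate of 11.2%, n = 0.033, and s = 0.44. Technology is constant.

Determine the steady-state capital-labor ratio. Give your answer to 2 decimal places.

k* ≈ 9.21

At the steady state, Δk = 0, so s·k^α = (n + δ)·k.
Dividing both sides by k: k^(1−α) = s / (n + δ).
k^0.5 = 0.44 / (0.033 + 0.112) = 0.44 / 0.145 = 3.0345
k* = 3.0345^(1/0.5) ≈ 9.2082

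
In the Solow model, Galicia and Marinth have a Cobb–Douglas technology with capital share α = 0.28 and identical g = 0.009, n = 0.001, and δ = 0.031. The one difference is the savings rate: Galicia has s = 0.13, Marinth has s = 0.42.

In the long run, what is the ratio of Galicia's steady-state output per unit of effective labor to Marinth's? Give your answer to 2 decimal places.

ratio ≈ 0.63

Steady-state y* = [s/(n + g + δ)]^(α/(1−α)), so the ratio is [ (s_G/(n + g + δ)_G) / (s_M/(n + g + δ)_M) ]^0.3889.
s_G/(n + g + δ)_G = 0.13/0.041 = 3.1707; s_M/(n + g + δ)_M = 0.42/0.041 = 10.2439.
Ratio = (3.1707/10.2439)^0.3889 = 0.3095^0.3889 ≈ 0.6337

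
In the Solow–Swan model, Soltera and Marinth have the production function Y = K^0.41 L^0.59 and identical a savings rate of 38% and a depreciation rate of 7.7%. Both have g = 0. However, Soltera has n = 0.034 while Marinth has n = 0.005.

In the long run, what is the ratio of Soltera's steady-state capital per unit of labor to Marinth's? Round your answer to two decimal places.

Steady-state k* = [s/(n + δ)]^(1/(1−α)), so the ratio is [ (s_S/(n + δ)_S) / (s_M/(n + δ)_M) ]^1.6949.
s_S/(n + δ)_S = 0.38/0.111 = 3.4234; s_M/(n + δ)_M = 0.38/0.082 = 4.6341.
Ratio = (3.4234/4.6341)^1.6949 = 0.7387^1.6949 ≈ 0.5985

k*_S / k*_M ≈ 0.60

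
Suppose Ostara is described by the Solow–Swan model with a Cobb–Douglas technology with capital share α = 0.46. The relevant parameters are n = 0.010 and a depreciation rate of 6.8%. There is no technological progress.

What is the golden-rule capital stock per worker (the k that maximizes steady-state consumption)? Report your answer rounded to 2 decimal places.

The golden rule sets f'(k) = n + δ, i.e. α·k^(α−1) = n + δ.
So k^(1−α) = α / (n + δ) = 0.46 / 0.078 = 5.8974.
k_gold = 5.8974^(1/0.54) ≈ 26.7393

k_gold ≈ 26.74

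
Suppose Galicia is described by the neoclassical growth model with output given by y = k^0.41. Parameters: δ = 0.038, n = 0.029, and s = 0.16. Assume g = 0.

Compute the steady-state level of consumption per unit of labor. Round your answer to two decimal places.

At the steady state, Δk = 0, so s·k^α = (n + δ)·k.
Dividing both sides by k: k^(1−α) = s / (n + δ).
k^0.59 = 0.16 / (0.029 + 0.038) = 0.16 / 0.067 = 2.3881
k* = 2.3881^(1/0.59) ≈ 4.3729
y* = (k*)^α = 4.3729^0.41 ≈ 1.8311
c* = (1 − s)·y* = (1 − 0.16) × 1.8311 ≈ 1.5381

c* = 1.54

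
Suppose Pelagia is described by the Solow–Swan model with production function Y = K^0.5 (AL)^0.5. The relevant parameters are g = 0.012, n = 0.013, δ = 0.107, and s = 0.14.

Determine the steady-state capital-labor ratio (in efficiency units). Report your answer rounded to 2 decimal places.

k* ≈ 1.12

In steady state, investment equals break-even investment: s·k^α = (n + g + δ)·k.
Rearranging, k^(1−α) = s / (n + g + δ).
k^0.5 = 0.14 / (0.013 + 0.012 + 0.107) = 0.14 / 0.132 = 1.0606
k* = 1.0606^(1/0.5) ≈ 1.1249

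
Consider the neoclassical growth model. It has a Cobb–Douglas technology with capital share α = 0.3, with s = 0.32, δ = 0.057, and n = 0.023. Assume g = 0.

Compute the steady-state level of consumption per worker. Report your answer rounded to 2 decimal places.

Steady state requires s·f(k) = (n + δ)·k, i.e. s·k^α = (n + δ)·k.
Rearranging, k^(1−α) = s / (n + δ).
k^0.7 = 0.32 / (0.023 + 0.057) = 0.32 / 0.080 = 4.0000
k* = 4.0000^(1/0.7) ≈ 7.2458
y* = (k*)^α = 7.2458^0.3 ≈ 1.8114
c* = (1 − s)·y* = (1 − 0.32) × 1.8114 ≈ 1.2318

c* = 1.23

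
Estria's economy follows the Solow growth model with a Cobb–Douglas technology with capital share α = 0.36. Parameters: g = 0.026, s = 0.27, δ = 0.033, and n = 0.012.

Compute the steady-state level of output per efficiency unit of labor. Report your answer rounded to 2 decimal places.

y* ≈ 2.12

Steady state requires s·f(k) = (n + g + δ)·k, i.e. s·k^α = (n + g + δ)·k.
Rearranging, k^(1−α) = s / (n + g + δ).
k^0.64 = 0.27 / (0.012 + 0.026 + 0.033) = 0.27 / 0.071 = 3.8028
k* = 3.8028^(1/0.64) ≈ 8.0614
y* = (k*)^α = 8.0614^0.36 ≈ 2.1199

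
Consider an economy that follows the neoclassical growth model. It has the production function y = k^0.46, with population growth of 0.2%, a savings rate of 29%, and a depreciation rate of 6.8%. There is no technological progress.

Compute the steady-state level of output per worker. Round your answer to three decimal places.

y* = 3.356

At the steady state, Δk = 0, so s·k^α = (n + δ)·k.
Rearranging, k^(1−α) = s / (n + δ).
k^0.54 = 0.29 / (0.002 + 0.068) = 0.29 / 0.070 = 4.1429
k* = 4.1429^(1/0.54) ≈ 13.9045
y* = (k*)^α = 13.9045^0.46 ≈ 3.3562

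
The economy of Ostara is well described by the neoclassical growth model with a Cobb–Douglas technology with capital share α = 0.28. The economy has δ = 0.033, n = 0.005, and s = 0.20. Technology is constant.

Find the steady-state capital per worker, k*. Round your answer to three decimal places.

In steady state, investment equals break-even investment: s·k^α = (n + δ)·k.
Dividing both sides by k: k^(1−α) = s / (n + δ).
k^0.72 = 0.20 / (0.005 + 0.033) = 0.20 / 0.038 = 5.2632
k* = 5.2632^(1/0.72) ≈ 10.0401

k* ≈ 10.040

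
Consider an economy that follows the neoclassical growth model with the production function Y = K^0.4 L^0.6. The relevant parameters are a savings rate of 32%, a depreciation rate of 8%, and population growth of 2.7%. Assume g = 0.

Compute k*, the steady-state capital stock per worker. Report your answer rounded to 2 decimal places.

k* ≈ 6.21

Steady state requires s·f(k) = (n + δ)·k, i.e. s·k^α = (n + δ)·k.
Rearranging, k^(1−α) = s / (n + δ).
k^0.6 = 0.32 / (0.027 + 0.080) = 0.32 / 0.107 = 2.9907
k* = 2.9907^(1/0.6) ≈ 6.2080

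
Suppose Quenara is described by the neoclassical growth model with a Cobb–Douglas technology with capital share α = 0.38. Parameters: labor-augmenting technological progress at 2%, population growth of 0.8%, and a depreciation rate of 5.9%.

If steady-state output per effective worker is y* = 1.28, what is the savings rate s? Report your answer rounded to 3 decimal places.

In steady state, investment equals break-even investment: s·k^α = (n + g + δ)·k.
Since y* = [s/(n + g + δ)]^(α/(1−α)), we have s/(n + g + δ) = (y*)^((1−α)/α) = 1.28^1.6316 = 1.4960.
Therefore s = 1.4960 × (n + g + δ) = 1.4960 × 0.087 = 0.1302.

s ≈ 0.130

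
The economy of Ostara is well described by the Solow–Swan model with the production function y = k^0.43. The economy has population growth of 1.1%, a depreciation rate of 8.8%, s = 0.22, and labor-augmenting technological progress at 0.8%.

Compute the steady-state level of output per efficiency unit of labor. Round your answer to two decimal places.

y* ≈ 1.72

At the steady state, Δk = 0, so s·k^α = (n + g + δ)·k.
Rearranging, k^(1−α) = s / (n + g + δ).
k^0.57 = 0.22 / (0.011 + 0.008 + 0.088) = 0.22 / 0.107 = 2.0561
k* = 2.0561^(1/0.57) ≈ 3.5416
y* = (k*)^α = 3.5416^0.43 ≈ 1.7225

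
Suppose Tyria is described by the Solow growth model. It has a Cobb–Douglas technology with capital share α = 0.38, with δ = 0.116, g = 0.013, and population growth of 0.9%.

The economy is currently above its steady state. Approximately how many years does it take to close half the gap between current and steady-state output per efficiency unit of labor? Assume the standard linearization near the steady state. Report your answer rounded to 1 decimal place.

Near the steady state the convergence rate is λ = (1 − α)(n + g + δ).
λ = (1 − 0.38) × 0.138 = 0.62 × 0.138 = 0.08556
Half-life = ln 2 / λ = 0.6931 / 0.08556 ≈ 8.10 years

t_½ ≈ 8.1 years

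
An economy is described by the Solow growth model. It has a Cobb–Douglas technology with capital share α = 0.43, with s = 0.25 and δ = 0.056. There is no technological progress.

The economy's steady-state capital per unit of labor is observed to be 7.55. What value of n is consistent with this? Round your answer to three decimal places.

At the steady state, Δk = 0, so s·k^α = (n + δ)·k.
So s / (n + δ) = (k*)^(1−α) = 7.55^0.57 = 3.1654.
Therefore n + δ = s / 3.1654 = 0.25 / 3.1654 = 0.0790, so n = 0.0790 − 0.056 = 0.0230.

n ≈ 0.023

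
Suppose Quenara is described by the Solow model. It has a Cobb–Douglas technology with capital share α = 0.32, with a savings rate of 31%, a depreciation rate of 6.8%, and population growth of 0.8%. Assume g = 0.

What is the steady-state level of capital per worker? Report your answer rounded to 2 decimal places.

k* ≈ 7.90

At the steady state, Δk = 0, so s·k^α = (n + δ)·k.
Rearranging, k^(1−α) = s / (n + δ).
k^0.68 = 0.31 / (0.008 + 0.068) = 0.31 / 0.076 = 4.0789
k* = 4.0789^(1/0.68) ≈ 7.9042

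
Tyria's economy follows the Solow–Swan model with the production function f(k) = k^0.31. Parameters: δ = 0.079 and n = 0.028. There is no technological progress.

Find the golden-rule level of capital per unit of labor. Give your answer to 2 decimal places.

The golden rule sets f'(k) = n + δ, i.e. α·k^(α−1) = n + δ.
So k^(1−α) = α / (n + δ) = 0.31 / 0.107 = 2.8972.
k_gold = 2.8972^(1/0.69) ≈ 4.6723

k_gold ≈ 4.67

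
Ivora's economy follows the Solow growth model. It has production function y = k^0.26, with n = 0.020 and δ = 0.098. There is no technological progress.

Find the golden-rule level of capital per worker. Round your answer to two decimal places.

The golden rule sets f'(k) = n + δ, i.e. α·k^(α−1) = n + δ.
So k^(1−α) = α / (n + δ) = 0.26 / 0.118 = 2.2034.
k_gold = 2.2034^(1/0.74) ≈ 2.9083

k_gold ≈ 2.91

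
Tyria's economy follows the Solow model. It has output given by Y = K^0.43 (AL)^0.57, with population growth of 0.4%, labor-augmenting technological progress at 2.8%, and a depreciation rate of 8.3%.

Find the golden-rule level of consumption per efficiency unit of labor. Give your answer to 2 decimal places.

c_gold ≈ 1.54

At the golden rule, f'(k) = n + g + δ, so α·k^(α−1) = n + g + δ and k_gold = (α/(n + g + δ))^(1/(1−α)).
k_gold = (0.43/0.115)^(1/0.57) = 3.7391^1.7544 ≈ 10.1126
c_gold = f(k_gold) − (n + g + δ)·k_gold = 2.7045 − 0.115×10.1126 ≈ 1.5416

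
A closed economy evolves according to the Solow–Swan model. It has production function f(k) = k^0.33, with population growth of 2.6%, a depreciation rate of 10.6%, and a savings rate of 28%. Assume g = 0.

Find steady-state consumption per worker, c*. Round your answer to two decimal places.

Steady state requires s·f(k) = (n + δ)·k, i.e. s·k^α = (n + δ)·k.
Rearranging, k^(1−α) = s / (n + δ).
k^0.67 = 0.28 / (0.026 + 0.106) = 0.28 / 0.132 = 2.1212
k* = 2.1212^(1/0.67) ≈ 3.0721
y* = (k*)^α = 3.0721^0.33 ≈ 1.4483
c* = (1 − s)·y* = (1 − 0.28) × 1.4483 ≈ 1.0428

c* = 1.04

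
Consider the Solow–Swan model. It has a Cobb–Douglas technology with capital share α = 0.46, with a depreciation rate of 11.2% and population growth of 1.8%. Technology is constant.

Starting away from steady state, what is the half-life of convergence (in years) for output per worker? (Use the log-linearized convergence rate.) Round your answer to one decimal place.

about 9.9 years

Near the steady state the convergence rate is λ = (1 − α)(n + δ).
λ = (1 − 0.46) × 0.130 = 0.54 × 0.130 = 0.0702
Half-life = ln 2 / λ = 0.6931 / 0.0702 ≈ 9.87 years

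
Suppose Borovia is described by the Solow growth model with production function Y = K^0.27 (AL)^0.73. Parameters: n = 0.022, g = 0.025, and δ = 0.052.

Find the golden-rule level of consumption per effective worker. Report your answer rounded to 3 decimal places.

At the golden rule, f'(k) = n + g + δ, so α·k^(α−1) = n + g + δ and k_gold = (α/(n + g + δ))^(1/(1−α)).
k_gold = (0.27/0.099)^(1/0.73) = 2.7273^1.3699 ≈ 3.9529
c_gold = f(k_gold) − (n + g + δ)·k_gold = 1.4493 − 0.099×3.9529 ≈ 1.0580

c_gold ≈ 1.058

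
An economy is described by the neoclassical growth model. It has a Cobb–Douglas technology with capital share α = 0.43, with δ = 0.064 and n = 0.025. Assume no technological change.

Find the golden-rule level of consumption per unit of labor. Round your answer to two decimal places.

At the golden rule, f'(k) = n + δ, so α·k^(α−1) = n + δ and k_gold = (α/(n + δ))^(1/(1−α)).
k_gold = (0.43/0.089)^(1/0.57) = 4.8315^1.7544 ≈ 15.8545
c_gold = f(k_gold) − (n + δ)·k_gold = 3.2814 − 0.089×15.8545 ≈ 1.8703

c_gold ≈ 1.87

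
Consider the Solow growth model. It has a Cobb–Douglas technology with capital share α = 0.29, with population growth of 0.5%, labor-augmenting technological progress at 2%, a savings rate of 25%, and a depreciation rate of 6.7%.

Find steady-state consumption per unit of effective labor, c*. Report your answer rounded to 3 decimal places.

In steady state, investment equals break-even investment: s·k^α = (n + g + δ)·k.
Rearranging, k^(1−α) = s / (n + g + δ).
k^0.71 = 0.25 / (0.005 + 0.020 + 0.067) = 0.25 / 0.092 = 2.7174
k* = 2.7174^(1/0.71) ≈ 4.0877
y* = (k*)^α = 4.0877^0.29 ≈ 1.5043
c* = (1 − s)·y* = (1 − 0.25) × 1.5043 ≈ 1.1282

c* ≈ 1.128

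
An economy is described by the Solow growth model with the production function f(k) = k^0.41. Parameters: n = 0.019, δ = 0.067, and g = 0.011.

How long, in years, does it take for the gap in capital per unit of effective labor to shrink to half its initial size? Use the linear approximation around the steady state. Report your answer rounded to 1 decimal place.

Near the steady state the convergence rate is λ = (1 − α)(n + g + δ).
λ = (1 − 0.41) × 0.097 = 0.59 × 0.097 = 0.05723
Half-life = ln 2 / λ = 0.6931 / 0.05723 ≈ 12.11 years

t_½ ≈ 12.1 years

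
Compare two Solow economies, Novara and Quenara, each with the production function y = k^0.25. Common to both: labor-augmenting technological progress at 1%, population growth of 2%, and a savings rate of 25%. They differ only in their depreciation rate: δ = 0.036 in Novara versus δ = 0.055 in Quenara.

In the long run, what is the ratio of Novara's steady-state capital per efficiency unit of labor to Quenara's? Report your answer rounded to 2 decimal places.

k*_N / k*_Q ≈ 1.40

Steady-state k* = [s/(n + g + δ)]^(1/(1−α)), so the ratio is [ (s_N/(n + g + δ)_N) / (s_Q/(n + g + δ)_Q) ]^1.3333.
s_N/(n + g + δ)_N = 0.25/0.066 = 3.7879; s_Q/(n + g + δ)_Q = 0.25/0.085 = 2.9412.
Ratio = (3.7879/2.9412)^1.3333 = 1.2879^1.3333 ≈ 1.4012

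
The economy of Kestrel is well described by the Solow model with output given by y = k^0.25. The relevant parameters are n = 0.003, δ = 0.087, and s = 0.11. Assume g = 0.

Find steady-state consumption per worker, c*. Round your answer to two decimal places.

At the steady state, Δk = 0, so s·k^α = (n + δ)·k.
Dividing both sides by k: k^(1−α) = s / (n + δ).
k^0.75 = 0.11 / (0.003 + 0.087) = 0.11 / 0.090 = 1.2222
k* = 1.2222^(1/0.75) ≈ 1.3067
y* = (k*)^α = 1.3067^0.25 ≈ 1.0692
c* = (1 − s)·y* = (1 − 0.11) × 1.0692 ≈ 0.9516

c* ≈ 0.95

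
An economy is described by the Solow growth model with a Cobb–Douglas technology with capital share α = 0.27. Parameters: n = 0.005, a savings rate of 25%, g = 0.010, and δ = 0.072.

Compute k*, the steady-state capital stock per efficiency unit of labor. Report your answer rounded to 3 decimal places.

k* ≈ 4.246

At the steady state, Δk = 0, so s·k^α = (n + g + δ)·k.
Rearranging, k^(1−α) = s / (n + g + δ).
k^0.73 = 0.25 / (0.005 + 0.010 + 0.072) = 0.25 / 0.087 = 2.8736
k* = 2.8736^(1/0.73) ≈ 4.2460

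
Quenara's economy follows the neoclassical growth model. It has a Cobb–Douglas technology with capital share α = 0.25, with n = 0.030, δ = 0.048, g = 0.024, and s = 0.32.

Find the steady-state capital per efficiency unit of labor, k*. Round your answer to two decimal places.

At the steady state, Δk = 0, so s·k^α = (n + g + δ)·k.
Rearranging, k^(1−α) = s / (n + g + δ).
k^0.75 = 0.32 / (0.030 + 0.024 + 0.048) = 0.32 / 0.102 = 3.1373
k* = 3.1373^(1/0.75) ≈ 4.5928

k* ≈ 4.59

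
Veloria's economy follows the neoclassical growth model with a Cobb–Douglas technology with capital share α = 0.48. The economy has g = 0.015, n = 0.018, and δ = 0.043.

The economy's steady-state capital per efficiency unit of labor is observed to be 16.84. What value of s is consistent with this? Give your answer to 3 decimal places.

Steady state requires s·f(k) = (n + g + δ)·k, i.e. s·k^α = (n + g + δ)·k.
So s / (n + g + δ) = (k*)^(1−α) = 16.84^0.52 = 4.3421.
Therefore s = 4.3421 × (n + g + δ) = 4.3421 × 0.076 = 0.3300.

s ≈ 0.330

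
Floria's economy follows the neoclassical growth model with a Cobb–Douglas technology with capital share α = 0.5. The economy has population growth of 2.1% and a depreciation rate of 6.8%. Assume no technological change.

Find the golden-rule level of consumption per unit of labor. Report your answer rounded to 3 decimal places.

At the golden rule, f'(k) = n + δ, so α·k^(α−1) = n + δ and k_gold = (α/(n + δ))^(1/(1−α)).
k_gold = (0.5/0.089)^(1/0.5) = 5.6180^2 ≈ 31.5619
c_gold = f(k_gold) − (n + δ)·k_gold = 5.6180 − 0.089×31.5619 ≈ 2.8090

c_gold ≈ 2.809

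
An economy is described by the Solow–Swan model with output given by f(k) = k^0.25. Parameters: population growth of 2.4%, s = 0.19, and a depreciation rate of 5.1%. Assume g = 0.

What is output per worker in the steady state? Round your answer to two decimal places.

In steady state, investment equals break-even investment: s·k^α = (n + δ)·k.
Rearranging, k^(1−α) = s / (n + δ).
k^0.75 = 0.19 / (0.024 + 0.051) = 0.19 / 0.075 = 2.5333
k* = 2.5333^(1/0.75) ≈ 3.4534
y* = (k*)^α = 3.4534^0.25 ≈ 1.3632

y* ≈ 1.36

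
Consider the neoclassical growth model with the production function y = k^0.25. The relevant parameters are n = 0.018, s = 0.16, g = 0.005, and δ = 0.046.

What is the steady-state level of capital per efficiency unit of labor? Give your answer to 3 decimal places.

Steady state requires s·f(k) = (n + g + δ)·k, i.e. s·k^α = (n + g + δ)·k.
Rearranging, k^(1−α) = s / (n + g + δ).
k^0.75 = 0.16 / (0.018 + 0.005 + 0.046) = 0.16 / 0.069 = 2.3188
k* = 2.3188^(1/0.75) ≈ 3.0691

k* ≈ 3.069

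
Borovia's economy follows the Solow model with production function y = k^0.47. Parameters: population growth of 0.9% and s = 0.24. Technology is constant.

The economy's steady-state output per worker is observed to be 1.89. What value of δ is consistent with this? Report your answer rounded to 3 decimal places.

δ ≈ 0.108

At the steady state, Δk = 0, so s·k^α = (n + δ)·k.
Since y* = [s/(n + δ)]^(α/(1−α)), we have s/(n + δ) = (y*)^((1−α)/α) = 1.89^1.1277 = 2.0501.
Therefore n + δ = s / 2.0501 = 0.24 / 2.0501 = 0.1171, so δ = 0.1171 − 0.009 = 0.1081.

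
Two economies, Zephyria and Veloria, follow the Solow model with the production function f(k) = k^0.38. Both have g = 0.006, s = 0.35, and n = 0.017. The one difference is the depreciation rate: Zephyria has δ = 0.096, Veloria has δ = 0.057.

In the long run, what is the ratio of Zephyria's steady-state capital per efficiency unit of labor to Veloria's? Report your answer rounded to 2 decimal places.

k*_Z / k*_V ≈ 0.53

Steady-state k* = [s/(n + g + δ)]^(1/(1−α)), so the ratio is [ (s_Z/(n + g + δ)_Z) / (s_V/(n + g + δ)_V) ]^1.6129.
s_Z/(n + g + δ)_Z = 0.35/0.119 = 2.9412; s_V/(n + g + δ)_V = 0.35/0.080 = 4.3750.
Ratio = (2.9412/4.3750)^1.6129 = 0.6723^1.6129 ≈ 0.5271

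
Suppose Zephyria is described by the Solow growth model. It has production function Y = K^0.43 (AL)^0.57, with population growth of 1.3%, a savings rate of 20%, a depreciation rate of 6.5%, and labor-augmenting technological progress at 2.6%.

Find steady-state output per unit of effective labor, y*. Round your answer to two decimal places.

In steady state, investment equals break-even investment: s·k^α = (n + g + δ)·k.
Dividing both sides by k: k^(1−α) = s / (n + g + δ).
k^0.57 = 0.20 / (0.013 + 0.026 + 0.065) = 0.20 / 0.104 = 1.9231
k* = 1.9231^(1/0.57) ≈ 3.1496
y* = (k*)^α = 3.1496^0.43 ≈ 1.6378

y* = 1.64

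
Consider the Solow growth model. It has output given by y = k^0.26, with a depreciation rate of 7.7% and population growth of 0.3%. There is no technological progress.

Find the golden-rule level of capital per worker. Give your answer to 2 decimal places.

k_gold ≈ 4.92

The golden rule sets f'(k) = n + δ, i.e. α·k^(α−1) = n + δ.
So k^(1−α) = α / (n + δ) = 0.26 / 0.080 = 3.2500.
k_gold = 3.2500^(1/0.74) ≈ 4.9174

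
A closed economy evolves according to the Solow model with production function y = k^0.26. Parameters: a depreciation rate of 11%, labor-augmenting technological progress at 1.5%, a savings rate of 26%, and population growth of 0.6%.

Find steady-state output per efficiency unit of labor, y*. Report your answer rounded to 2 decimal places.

At the steady state, Δk = 0, so s·k^α = (n + g + δ)·k.
Dividing both sides by k: k^(1−α) = s / (n + g + δ).
k^0.74 = 0.26 / (0.006 + 0.015 + 0.110) = 0.26 / 0.131 = 1.9847
k* = 1.9847^(1/0.74) ≈ 2.5252
y* = (k*)^α = 2.5252^0.26 ≈ 1.2723

y* ≈ 1.27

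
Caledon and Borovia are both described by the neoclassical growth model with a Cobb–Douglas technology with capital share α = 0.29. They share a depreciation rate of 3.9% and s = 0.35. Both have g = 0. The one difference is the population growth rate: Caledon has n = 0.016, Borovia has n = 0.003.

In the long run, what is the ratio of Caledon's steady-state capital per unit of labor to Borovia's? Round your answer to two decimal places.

ratio ≈ 0.68

Steady-state k* = [s/(n + δ)]^(1/(1−α)), so the ratio is [ (s_C/(n + δ)_C) / (s_B/(n + δ)_B) ]^1.4085.
s_C/(n + δ)_C = 0.35/0.055 = 6.3636; s_B/(n + δ)_B = 0.35/0.042 = 8.3333.
Ratio = (6.3636/8.3333)^1.4085 = 0.7636^1.4085 ≈ 0.6839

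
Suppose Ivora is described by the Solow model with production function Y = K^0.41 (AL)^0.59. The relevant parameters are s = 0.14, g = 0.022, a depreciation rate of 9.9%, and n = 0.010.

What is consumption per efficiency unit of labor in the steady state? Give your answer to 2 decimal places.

Steady state requires s·f(k) = (n + g + δ)·k, i.e. s·k^α = (n + g + δ)·k.
Dividing both sides by k: k^(1−α) = s / (n + g + δ).
k^0.59 = 0.14 / (0.010 + 0.022 + 0.099) = 0.14 / 0.131 = 1.0687
k* = 1.0687^(1/0.59) ≈ 1.1192
y* = (k*)^α = 1.1192^0.41 ≈ 1.0473
c* = (1 − s)·y* = (1 − 0.14) × 1.0473 ≈ 0.9007

c* ≈ 0.90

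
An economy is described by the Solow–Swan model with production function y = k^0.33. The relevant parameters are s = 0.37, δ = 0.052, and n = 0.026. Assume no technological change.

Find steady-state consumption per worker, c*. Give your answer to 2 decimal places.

In steady state, investment equals break-even investment: s·k^α = (n + δ)·k.
Dividing both sides by k: k^(1−α) = s / (n + δ).
k^0.67 = 0.37 / (0.026 + 0.052) = 0.37 / 0.078 = 4.7436
k* = 4.7436^(1/0.67) ≈ 10.2121
y* = (k*)^α = 10.2121^0.33 ≈ 2.1528
c* = (1 − s)·y* = (1 − 0.37) × 2.1528 ≈ 1.3563

c* = 1.36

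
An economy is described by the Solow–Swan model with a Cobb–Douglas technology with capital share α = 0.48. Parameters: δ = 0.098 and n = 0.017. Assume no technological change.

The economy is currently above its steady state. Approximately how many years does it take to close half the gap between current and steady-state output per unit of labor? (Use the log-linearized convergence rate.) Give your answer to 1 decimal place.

Near the steady state the convergence rate is λ = (1 − α)(n + δ).
λ = (1 − 0.48) × 0.115 = 0.52 × 0.115 = 0.0598
Half-life = ln 2 / λ = 0.6931 / 0.0598 ≈ 11.59 years

half-life ≈ 11.6 years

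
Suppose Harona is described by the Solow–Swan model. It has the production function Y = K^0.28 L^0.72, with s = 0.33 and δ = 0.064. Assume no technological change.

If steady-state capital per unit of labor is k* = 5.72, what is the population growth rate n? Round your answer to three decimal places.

n ≈ 0.030

In steady state, investment equals break-even investment: s·k^α = (n + δ)·k.
So s / (n + δ) = (k*)^(1−α) = 5.72^0.72 = 3.5101.
Therefore n + δ = s / 3.5101 = 0.33 / 3.5101 = 0.0940, so n = 0.0940 − 0.064 = 0.0300.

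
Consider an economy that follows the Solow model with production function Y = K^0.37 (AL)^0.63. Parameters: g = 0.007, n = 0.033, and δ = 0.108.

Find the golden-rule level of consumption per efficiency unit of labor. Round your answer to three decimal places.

c_gold ≈ 1.079

At the golden rule, f'(k) = n + g + δ, so α·k^(α−1) = n + g + δ and k_gold = (α/(n + g + δ))^(1/(1−α)).
k_gold = (0.37/0.148)^(1/0.63) = 2.5000^1.5873 ≈ 4.2820
c_gold = f(k_gold) − (n + g + δ)·k_gold = 1.7128 − 0.148×4.2820 ≈ 1.0791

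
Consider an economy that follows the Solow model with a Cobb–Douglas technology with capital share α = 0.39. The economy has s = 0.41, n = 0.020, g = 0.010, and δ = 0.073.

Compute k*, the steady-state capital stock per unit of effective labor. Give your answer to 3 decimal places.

k* = 9.628

At the steady state, Δk = 0, so s·k^α = (n + g + δ)·k.
Dividing both sides by k: k^(1−α) = s / (n + g + δ).
k^0.61 = 0.41 / (0.020 + 0.010 + 0.073) = 0.41 / 0.103 = 3.9806
k* = 3.9806^(1/0.61) ≈ 9.6277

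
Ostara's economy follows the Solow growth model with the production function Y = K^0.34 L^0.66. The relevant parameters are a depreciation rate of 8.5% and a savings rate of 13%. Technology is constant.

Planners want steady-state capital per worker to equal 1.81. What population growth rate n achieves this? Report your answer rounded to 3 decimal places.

n ≈ 0.003

At the steady state, Δk = 0, so s·k^α = (n + δ)·k.
So s / (n + δ) = (k*)^(1−α) = 1.81^0.66 = 1.4793.
Therefore n + δ = s / 1.4793 = 0.13 / 1.4793 = 0.0879, so n = 0.0879 − 0.085 = 0.0029.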